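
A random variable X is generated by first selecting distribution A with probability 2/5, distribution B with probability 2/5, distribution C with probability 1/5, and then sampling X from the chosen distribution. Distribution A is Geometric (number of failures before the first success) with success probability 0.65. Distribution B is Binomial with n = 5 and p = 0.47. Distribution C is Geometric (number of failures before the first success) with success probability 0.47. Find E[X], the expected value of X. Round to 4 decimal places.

Component means — A: 0.538462; B: 2.35; C: 1.12766.
E[X] = 0.4·0.538462 + 0.4·2.35 + 0.2·1.12766 = 1.38092.

1.3809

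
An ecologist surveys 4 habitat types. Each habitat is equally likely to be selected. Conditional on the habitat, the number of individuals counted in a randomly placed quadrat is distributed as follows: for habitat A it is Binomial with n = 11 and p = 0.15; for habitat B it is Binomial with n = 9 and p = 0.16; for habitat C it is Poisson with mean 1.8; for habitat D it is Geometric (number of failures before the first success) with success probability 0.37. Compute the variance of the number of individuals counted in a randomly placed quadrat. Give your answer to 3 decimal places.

Per component, A: μ=1.65, E[X²]=4.125; B: μ=1.44, E[X²]=3.2832; C: μ=1.8, E[X²]=5.04; D: μ=1.7027, E[X²]=7.5011.
E[X] = 0.25·1.65 + 0.25·1.44 + 0.25·1.8 + 0.25·1.7027 = 1.64818.
E[X²] = 0.25·4.125 + 0.25·3.2832 + 0.25·5.04 + 0.25·7.5011 = 4.98732.
Var(X) = E[X²] − (E[X])² = 4.98732 − 2.71648 = 2.27084.

2.271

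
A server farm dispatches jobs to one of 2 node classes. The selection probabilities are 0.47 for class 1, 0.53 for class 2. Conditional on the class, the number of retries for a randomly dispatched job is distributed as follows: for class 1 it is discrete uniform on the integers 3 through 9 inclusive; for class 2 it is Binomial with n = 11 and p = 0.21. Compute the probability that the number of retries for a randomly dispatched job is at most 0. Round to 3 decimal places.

Conditional on each class, P(X ≤ 0): 1: 0; 2: 0.0747994.
By total probability, P(X ≤ 0) = 0.47·0 + 0.53·0.0747994 = 0.0396437.

0.040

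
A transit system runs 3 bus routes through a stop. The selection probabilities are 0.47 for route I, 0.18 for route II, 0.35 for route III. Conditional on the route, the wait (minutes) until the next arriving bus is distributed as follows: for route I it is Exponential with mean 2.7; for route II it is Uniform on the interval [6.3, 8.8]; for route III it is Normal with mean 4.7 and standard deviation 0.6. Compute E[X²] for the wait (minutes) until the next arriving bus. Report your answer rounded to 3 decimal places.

25.064

For each component E[X²] = Var + (mean)², giving I: 14.58; II: 57.5233; III: 22.45.
Overall E[X²] = 0.47·14.58 + 0.18·57.5233 + 0.35·22.45 = 25.0643.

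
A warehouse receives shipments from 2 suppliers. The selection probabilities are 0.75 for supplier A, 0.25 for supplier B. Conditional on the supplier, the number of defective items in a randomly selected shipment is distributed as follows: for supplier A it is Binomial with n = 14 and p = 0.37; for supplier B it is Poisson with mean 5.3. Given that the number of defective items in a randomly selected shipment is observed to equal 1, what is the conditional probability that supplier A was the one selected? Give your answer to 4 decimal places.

Likelihoods P(X=1 | ·): A: 0.0127572; B: 0.0264554.
Posterior ∝ prior × likelihood. Numerator for A: 0.75·0.0127572 = 0.00956793.
Normalizing constant: 0.75·0.0127572 + 0.25·0.0264554 = 0.0161818.
P(A | observation) = 0.00956793 / 0.0161818 = 0.591278.

0.5913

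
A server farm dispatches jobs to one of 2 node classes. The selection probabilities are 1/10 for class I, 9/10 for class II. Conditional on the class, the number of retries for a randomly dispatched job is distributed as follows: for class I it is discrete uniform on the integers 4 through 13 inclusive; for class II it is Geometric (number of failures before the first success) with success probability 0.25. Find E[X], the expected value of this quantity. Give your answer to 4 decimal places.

Component means — I: 8.5; II: 3.
E[X] = 0.1·8.5 + 0.9·3 = 3.55.

3.5500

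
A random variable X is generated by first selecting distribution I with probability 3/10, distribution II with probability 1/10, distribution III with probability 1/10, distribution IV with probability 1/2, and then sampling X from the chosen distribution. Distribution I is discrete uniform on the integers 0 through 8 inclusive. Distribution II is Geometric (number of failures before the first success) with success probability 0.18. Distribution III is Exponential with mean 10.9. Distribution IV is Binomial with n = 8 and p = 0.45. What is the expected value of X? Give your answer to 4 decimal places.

Component means — I: 4; II: 4.55556; III: 10.9; IV: 3.6.
E[X] = 0.3·4 + 0.1·4.55556 + 0.1·10.9 + 0.5·3.6 = 4.54556.

4.5456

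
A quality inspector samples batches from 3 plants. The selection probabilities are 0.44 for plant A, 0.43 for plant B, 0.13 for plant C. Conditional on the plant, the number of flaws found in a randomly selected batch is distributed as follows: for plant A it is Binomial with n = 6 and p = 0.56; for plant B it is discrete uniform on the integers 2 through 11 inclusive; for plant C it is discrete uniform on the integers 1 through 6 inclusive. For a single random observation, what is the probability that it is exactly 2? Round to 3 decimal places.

Conditional on each plant, P(X = 2): A: 0.17631; B: 0.1; C: 0.166667.
By total probability, P(X = 2) = 0.44·0.17631 + 0.43·0.1 + 0.13·0.166667 = 0.142243.

0.142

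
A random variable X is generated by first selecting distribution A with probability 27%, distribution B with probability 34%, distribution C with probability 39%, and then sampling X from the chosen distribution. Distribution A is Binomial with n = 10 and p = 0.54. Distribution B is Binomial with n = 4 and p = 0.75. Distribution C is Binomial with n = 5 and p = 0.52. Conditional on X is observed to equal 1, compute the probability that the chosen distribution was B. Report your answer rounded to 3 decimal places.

Likelihoods P(X=1 | ·): A: 0.00497983; B: 0.046875; C: 0.138019.
Posterior ∝ prior × likelihood. Numerator for B: 0.34·0.046875 = 0.0159375.
Normalizing constant: 0.27·0.00497983 + 0.34·0.046875 + 0.39·0.138019 = 0.0711094.
P(B | observation) = 0.0159375 / 0.0711094 = 0.224127.

0.224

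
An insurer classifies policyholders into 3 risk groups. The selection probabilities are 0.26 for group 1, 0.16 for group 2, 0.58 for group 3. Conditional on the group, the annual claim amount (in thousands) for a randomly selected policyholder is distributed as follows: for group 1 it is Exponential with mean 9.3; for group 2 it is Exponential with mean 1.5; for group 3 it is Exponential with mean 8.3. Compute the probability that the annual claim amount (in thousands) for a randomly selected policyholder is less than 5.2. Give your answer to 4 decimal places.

0.5364

Conditional on each group, P(X < 5.2): 1: 0.428299; 2: 0.968779; 3: 0.465544.
By total probability, P(X < 5.2) = 0.26·0.428299 + 0.16·0.968779 + 0.58·0.465544 = 0.536378.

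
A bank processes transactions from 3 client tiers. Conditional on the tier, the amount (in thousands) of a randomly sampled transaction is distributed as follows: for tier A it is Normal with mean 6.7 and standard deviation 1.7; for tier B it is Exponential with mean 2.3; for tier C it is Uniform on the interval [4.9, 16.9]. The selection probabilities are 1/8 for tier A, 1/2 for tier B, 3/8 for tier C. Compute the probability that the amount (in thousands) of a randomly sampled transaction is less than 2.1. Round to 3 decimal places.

0.300

Conditional on each tier, P(X < 2.1): A: 0.00340616; B: 0.598699; C: 0.
By total probability, P(X < 2.1) = 0.125·0.00340616 + 0.5·0.598699 + 0.375·0 = 0.299775.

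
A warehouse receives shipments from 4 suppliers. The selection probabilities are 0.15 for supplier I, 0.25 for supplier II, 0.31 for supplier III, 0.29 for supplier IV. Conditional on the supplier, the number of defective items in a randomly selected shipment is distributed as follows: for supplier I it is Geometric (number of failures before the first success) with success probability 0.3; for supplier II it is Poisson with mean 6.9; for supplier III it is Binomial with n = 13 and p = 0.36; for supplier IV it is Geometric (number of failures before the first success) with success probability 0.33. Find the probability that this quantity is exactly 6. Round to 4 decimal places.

Conditional on each supplier, P(X = 6): I: 0.0352947; II: 0.151053; III: 0.164283; IV: 0.0298513.
By total probability, P(X = 6) = 0.15·0.0352947 + 0.25·0.151053 + 0.31·0.164283 + 0.29·0.0298513 = 0.102642.

0.1026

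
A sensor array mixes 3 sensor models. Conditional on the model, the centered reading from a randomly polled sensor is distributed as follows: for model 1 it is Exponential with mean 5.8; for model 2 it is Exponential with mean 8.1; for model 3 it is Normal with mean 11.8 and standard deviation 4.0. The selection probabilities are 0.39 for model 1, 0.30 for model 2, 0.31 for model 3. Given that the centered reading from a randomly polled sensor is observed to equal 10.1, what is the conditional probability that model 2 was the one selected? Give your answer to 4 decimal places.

Likelihoods f(10.1 | ·): 1: 0.0302204; 2: 0.0354803; 3: 0.091123.
Posterior ∝ prior × likelihood. Numerator for 2: 0.3·0.0354803 = 0.0106441.
Normalizing constant: 0.39·0.0302204 + 0.3·0.0354803 + 0.31·0.091123 = 0.0506782.
P(2 | observation) = 0.0106441 / 0.0506782 = 0.210033.

0.2100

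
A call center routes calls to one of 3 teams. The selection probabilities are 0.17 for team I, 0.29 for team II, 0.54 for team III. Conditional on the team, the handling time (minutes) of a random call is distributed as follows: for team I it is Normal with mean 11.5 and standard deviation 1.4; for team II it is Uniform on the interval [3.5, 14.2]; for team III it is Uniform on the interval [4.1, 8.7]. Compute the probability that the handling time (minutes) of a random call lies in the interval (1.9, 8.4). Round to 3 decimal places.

0.640

Conditional on each team, P(1.9 < X < 8.4): I: 0.0134046; II: 0.457944; III: 0.934783.
By total probability, P(1.9 < X < 8.4) = 0.17·0.0134046 + 0.29·0.457944 + 0.54·0.934783 = 0.639865.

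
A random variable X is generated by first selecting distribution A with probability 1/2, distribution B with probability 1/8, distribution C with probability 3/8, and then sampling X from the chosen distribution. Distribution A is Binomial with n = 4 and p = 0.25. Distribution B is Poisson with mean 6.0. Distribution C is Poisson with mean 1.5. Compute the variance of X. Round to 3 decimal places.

Per component, A: μ=1, E[X²]=1.75; B: μ=6, E[X²]=42; C: μ=1.5, E[X²]=3.75.
E[X] = 0.5·1 + 0.125·6 + 0.375·1.5 = 1.8125.
E[X²] = 0.5·1.75 + 0.125·42 + 0.375·3.75 = 7.53125.
Var(X) = E[X²] − (E[X])² = 7.53125 − 3.28516 = 4.24609.

4.246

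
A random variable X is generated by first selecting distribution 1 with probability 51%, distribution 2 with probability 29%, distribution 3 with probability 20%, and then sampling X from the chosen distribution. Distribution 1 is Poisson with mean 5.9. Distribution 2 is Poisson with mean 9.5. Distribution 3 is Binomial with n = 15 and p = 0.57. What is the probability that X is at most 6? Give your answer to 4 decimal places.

Conditional on each component, P(X ≤ 6): 1: 0.622361; 2: 0.164949; 3: 0.142731.
By total probability, P(X ≤ 6) = 0.51·0.622361 + 0.29·0.164949 + 0.2·0.142731 = 0.393785.

0.3938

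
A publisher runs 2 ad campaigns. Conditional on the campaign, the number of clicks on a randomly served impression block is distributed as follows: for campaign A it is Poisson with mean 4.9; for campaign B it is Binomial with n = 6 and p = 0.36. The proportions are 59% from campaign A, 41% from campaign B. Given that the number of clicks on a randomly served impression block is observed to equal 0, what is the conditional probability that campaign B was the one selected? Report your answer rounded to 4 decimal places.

0.8651

Likelihoods P(X=0 | ·): A: 0.00744658; B: 0.0687195.
Posterior ∝ prior × likelihood. Numerator for B: 0.41·0.0687195 = 0.028175.
Normalizing constant: 0.59·0.00744658 + 0.41·0.0687195 = 0.0325685.
P(B | observation) = 0.028175 / 0.0325685 = 0.8651.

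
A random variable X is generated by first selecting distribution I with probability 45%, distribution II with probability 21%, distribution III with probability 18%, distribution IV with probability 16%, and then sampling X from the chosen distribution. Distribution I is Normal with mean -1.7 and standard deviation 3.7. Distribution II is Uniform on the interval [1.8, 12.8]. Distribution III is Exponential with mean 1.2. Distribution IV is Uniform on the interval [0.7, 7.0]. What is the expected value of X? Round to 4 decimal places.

Component means — I: -1.7; II: 7.3; III: 1.2; IV: 3.85.
E[X] = 0.45·-1.7 + 0.21·7.3 + 0.18·1.2 + 0.16·3.85 = 1.6.

1.6000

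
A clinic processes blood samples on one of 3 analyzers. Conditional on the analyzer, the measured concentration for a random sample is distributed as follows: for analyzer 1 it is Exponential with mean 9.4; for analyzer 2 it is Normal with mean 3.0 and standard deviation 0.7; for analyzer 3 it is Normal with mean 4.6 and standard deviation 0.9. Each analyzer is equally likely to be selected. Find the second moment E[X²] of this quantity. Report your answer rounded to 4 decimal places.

69.3933

For each component E[X²] = Var + (mean)², giving 1: 176.72; 2: 9.49; 3: 21.97.
Overall E[X²] = 0.333333·176.72 + 0.333333·9.49 + 0.333333·21.97 = 69.3933.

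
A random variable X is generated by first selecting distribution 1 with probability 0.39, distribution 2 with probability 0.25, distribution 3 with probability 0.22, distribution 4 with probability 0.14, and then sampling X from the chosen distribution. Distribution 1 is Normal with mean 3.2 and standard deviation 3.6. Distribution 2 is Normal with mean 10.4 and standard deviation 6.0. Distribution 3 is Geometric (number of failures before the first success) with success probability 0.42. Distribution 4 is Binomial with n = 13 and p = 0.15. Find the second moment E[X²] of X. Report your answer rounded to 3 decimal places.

For each component E[X²] = Var + (mean)², giving 1: 23.2; 2: 144.16; 3: 5.19501; 4: 5.46.
Overall E[X²] = 0.39·23.2 + 0.25·144.16 + 0.22·5.19501 + 0.14·5.46 = 46.9953.

46.995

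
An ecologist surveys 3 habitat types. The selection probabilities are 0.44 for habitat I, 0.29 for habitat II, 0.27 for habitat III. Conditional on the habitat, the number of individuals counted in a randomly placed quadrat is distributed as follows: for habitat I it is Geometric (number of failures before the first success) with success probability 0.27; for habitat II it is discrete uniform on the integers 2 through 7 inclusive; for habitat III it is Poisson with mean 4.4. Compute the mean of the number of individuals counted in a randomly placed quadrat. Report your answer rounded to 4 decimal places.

3.6826

Component means — I: 2.7037; II: 4.5; III: 4.4.
E[X] = 0.44·2.7037 + 0.29·4.5 + 0.27·4.4 = 3.68263.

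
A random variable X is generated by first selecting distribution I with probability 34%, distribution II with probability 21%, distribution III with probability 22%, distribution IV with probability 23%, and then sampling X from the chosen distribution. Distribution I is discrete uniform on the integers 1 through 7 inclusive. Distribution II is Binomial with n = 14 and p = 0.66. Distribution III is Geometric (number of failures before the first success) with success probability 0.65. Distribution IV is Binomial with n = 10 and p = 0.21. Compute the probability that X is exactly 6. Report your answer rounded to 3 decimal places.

0.060

Conditional on each component, P(X = 6): I: 0.142857; II: 0.0443252; III: 0.00119487; IV: 0.00701525.
By total probability, P(X = 6) = 0.34·0.142857 + 0.21·0.0443252 + 0.22·0.00119487 + 0.23·0.00701525 = 0.0597561.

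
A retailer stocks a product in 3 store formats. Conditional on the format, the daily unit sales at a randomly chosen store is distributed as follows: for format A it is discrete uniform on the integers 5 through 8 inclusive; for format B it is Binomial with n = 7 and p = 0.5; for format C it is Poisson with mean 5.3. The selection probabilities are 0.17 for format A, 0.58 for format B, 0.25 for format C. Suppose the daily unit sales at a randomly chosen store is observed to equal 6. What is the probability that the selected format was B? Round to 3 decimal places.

0.282

Likelihoods P(X=6 | ·): A: 0.25; B: 0.0546875; C: 0.15366.
Posterior ∝ prior × likelihood. Numerator for B: 0.58·0.0546875 = 0.0317187.
Normalizing constant: 0.17·0.25 + 0.58·0.0546875 + 0.25·0.15366 = 0.112634.
P(B | observation) = 0.0317187 / 0.112634 = 0.281609.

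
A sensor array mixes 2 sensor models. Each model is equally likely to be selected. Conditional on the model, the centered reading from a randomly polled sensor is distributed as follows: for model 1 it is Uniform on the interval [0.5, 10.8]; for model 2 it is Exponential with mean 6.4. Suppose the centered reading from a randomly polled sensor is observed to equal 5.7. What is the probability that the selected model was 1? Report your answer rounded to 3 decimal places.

0.602

Likelihoods f(5.7 | ·): 1: 0.0970874; 2: 0.0641249.
Posterior ∝ prior × likelihood. Numerator for 1: 0.5·0.0970874 = 0.0485437.
Normalizing constant: 0.5·0.0970874 + 0.5·0.0641249 = 0.0806061.
P(1 | observation) = 0.0485437 / 0.0806061 = 0.602233.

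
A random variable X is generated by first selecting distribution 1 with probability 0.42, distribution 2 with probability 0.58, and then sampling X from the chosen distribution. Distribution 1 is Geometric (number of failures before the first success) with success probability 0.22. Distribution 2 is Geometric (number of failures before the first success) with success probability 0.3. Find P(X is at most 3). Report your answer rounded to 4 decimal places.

Conditional on each component, P(X ≤ 3): 1: 0.629849; 2: 0.7599.
By total probability, P(X ≤ 3) = 0.42·0.629849 + 0.58·0.7599 = 0.705279.

0.7053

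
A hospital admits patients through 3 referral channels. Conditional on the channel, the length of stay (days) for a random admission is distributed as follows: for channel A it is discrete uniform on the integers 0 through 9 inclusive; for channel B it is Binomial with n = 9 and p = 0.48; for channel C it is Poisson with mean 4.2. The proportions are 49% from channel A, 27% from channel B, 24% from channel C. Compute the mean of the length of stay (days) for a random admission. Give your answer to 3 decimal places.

4.379

Component means — A: 4.5; B: 4.32; C: 4.2.
E[X] = 0.49·4.5 + 0.27·4.32 + 0.24·4.2 = 4.3794.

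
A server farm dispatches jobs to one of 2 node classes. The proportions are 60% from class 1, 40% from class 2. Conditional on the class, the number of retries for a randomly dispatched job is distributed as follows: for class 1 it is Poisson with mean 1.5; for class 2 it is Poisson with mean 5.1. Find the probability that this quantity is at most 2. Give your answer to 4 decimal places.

Conditional on each class, P(X ≤ 2): 1: 0.808847; 2: 0.116478.
By total probability, P(X ≤ 2) = 0.6·0.808847 + 0.4·0.116478 = 0.531899.

0.5319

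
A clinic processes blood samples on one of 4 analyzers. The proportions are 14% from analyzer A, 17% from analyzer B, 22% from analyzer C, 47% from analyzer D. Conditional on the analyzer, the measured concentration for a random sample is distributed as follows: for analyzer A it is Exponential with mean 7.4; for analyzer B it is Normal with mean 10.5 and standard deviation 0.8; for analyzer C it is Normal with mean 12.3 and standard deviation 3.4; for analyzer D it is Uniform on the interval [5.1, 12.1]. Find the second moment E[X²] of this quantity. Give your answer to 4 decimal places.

For each component E[X²] = Var + (mean)², giving A: 109.52; B: 110.89; C: 162.85; D: 78.0433.
Overall E[X²] = 0.14·109.52 + 0.17·110.89 + 0.22·162.85 + 0.47·78.0433 = 106.691.

106.6915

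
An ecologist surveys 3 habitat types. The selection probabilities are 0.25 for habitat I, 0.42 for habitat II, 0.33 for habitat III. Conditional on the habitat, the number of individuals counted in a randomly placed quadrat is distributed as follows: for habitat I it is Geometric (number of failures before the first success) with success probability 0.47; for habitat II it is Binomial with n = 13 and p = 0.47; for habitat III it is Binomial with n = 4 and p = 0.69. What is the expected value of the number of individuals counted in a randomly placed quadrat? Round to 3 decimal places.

3.759

Component means — I: 1.12766; II: 6.11; III: 2.76.
E[X] = 0.25·1.12766 + 0.42·6.11 + 0.33·2.76 = 3.75891.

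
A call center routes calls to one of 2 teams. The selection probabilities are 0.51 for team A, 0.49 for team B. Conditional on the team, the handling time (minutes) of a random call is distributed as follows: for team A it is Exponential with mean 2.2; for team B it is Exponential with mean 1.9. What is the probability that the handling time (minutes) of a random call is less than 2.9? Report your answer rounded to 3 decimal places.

Conditional on each team, P(X < 2.9): A: 0.732379; B: 0.782665.
By total probability, P(X < 2.9) = 0.51·0.732379 + 0.49·0.782665 = 0.757019.

0.757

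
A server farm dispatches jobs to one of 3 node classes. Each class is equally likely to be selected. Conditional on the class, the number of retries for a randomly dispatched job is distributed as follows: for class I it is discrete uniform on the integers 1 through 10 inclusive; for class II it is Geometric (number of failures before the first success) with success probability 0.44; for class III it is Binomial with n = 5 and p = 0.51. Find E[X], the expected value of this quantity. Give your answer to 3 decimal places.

Component means — I: 5.5; II: 1.27273; III: 2.55.
E[X] = 0.333333·5.5 + 0.333333·1.27273 + 0.333333·2.55 = 3.10758.

3.108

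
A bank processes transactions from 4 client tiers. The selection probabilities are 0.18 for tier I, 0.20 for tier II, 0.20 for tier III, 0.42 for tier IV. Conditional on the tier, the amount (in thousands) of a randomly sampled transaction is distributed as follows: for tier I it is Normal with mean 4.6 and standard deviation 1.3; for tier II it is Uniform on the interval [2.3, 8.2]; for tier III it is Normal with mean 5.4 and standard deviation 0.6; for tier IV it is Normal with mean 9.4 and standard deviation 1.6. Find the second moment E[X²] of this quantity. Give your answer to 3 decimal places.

For each component E[X²] = Var + (mean)², giving I: 22.85; II: 30.4633; III: 29.52; IV: 90.92.
Overall E[X²] = 0.18·22.85 + 0.2·30.4633 + 0.2·29.52 + 0.42·90.92 = 54.2961.

54.296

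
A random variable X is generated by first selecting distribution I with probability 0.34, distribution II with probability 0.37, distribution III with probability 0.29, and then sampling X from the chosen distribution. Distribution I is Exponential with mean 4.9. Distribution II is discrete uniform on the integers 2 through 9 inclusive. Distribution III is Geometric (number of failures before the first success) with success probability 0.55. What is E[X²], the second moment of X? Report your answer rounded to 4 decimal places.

For each component E[X²] = Var + (mean)², giving I: 48.02; II: 35.5; III: 2.15702.
Overall E[X²] = 0.34·48.02 + 0.37·35.5 + 0.29·2.15702 = 30.0873.

30.0873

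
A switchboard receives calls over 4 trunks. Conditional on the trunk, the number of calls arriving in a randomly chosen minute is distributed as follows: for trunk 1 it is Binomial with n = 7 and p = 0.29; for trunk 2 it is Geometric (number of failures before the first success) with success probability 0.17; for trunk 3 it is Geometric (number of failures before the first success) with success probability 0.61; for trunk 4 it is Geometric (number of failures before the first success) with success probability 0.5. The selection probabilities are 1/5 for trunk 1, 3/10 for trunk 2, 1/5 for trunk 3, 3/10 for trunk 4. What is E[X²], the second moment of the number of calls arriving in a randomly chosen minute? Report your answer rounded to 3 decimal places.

18.071

For each component E[X²] = Var + (mean)², giving 1: 5.5622; 2: 52.5571; 3: 1.45687; 4: 3.
Overall E[X²] = 0.2·5.5622 + 0.3·52.5571 + 0.2·1.45687 + 0.3·3 = 18.0709.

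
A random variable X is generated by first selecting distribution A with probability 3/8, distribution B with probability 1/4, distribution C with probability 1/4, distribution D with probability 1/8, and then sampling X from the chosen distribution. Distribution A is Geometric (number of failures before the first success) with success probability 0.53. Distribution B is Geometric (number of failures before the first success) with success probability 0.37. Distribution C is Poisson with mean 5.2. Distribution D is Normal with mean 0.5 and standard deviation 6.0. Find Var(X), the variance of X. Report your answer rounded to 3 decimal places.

Per component, A: μ=0.886792, E[X²]=2.45959; B: μ=1.7027, E[X²]=7.5011; C: μ=5.2, E[X²]=32.24; D: μ=0.5, E[X²]=36.25.
E[X] = 0.375·0.886792 + 0.25·1.7027 + 0.25·5.2 + 0.125·0.5 = 2.12072.
E[X²] = 0.375·2.45959 + 0.25·7.5011 + 0.25·32.24 + 0.125·36.25 = 15.3889.
Var(X) = E[X²] − (E[X])² = 15.3889 − 4.49747 = 10.8914.

10.891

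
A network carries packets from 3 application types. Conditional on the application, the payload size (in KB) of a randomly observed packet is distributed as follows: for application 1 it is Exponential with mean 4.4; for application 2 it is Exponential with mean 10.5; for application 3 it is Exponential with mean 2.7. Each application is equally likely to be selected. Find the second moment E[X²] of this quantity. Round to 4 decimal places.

91.2667

For each component E[X²] = Var + (mean)², giving 1: 38.72; 2: 220.5; 3: 14.58.
Overall E[X²] = 0.333333·38.72 + 0.333333·220.5 + 0.333333·14.58 = 91.2667.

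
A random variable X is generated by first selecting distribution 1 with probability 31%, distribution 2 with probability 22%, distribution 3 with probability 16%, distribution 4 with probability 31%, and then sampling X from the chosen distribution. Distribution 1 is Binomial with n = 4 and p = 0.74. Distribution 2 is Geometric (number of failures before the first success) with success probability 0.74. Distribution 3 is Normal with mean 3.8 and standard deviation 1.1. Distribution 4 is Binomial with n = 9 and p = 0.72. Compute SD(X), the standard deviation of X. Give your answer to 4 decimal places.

Per component, 1: μ=2.96, E[X²]=9.5312; 2: μ=0.351351, E[X²]=0.598247; 3: μ=3.8, E[X²]=15.65; 4: μ=6.48, E[X²]=43.8048.
E[X] = 0.31·2.96 + 0.22·0.351351 + 0.16·3.8 + 0.31·6.48 = 3.6117.
E[X²] = 0.31·9.5312 + 0.22·0.598247 + 0.16·15.65 + 0.31·43.8048 = 19.1698.
Var(X) = E[X²] − (E[X])² = 19.1698 − 13.0444 = 6.12542.
SD(X) = √6.12542 = 2.47496.

2.4750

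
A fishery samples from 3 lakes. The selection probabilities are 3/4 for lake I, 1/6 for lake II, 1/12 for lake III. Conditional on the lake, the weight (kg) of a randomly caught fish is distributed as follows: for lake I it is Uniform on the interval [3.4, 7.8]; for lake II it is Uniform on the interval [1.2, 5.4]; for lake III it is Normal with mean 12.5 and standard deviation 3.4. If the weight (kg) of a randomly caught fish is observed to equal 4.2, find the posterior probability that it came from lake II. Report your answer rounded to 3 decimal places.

Likelihoods f(4.2 | ·): I: 0.227273; II: 0.238095; III: 0.00596179.
Posterior ∝ prior × likelihood. Numerator for II: 0.166667·0.238095 = 0.0396825.
Normalizing constant: 0.75·0.227273 + 0.166667·0.238095 + 0.0833333·0.00596179 = 0.210634.
P(II | observation) = 0.0396825 / 0.210634 = 0.188396.

0.188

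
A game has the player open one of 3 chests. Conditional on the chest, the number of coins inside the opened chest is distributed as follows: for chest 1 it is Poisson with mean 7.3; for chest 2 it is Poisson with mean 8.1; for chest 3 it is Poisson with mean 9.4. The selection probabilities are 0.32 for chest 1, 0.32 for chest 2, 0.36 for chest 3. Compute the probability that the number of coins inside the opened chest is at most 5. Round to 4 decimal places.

0.1765

Conditional on each chest, P(X ≤ 5): 1: 0.264043; 2: 0.182246; 3: 0.0934707.
By total probability, P(X ≤ 5) = 0.32·0.264043 + 0.32·0.182246 + 0.36·0.0934707 = 0.176462.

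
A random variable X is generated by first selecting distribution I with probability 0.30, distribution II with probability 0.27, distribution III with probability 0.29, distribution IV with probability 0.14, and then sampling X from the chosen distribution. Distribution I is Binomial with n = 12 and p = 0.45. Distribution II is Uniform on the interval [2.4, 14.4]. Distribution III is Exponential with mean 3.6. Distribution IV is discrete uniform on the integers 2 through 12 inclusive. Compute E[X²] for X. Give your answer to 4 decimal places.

For each component E[X²] = Var + (mean)², giving I: 32.13; II: 82.56; III: 25.92; IV: 59.
Overall E[X²] = 0.3·32.13 + 0.27·82.56 + 0.29·25.92 + 0.14·59 = 47.707.

47.7070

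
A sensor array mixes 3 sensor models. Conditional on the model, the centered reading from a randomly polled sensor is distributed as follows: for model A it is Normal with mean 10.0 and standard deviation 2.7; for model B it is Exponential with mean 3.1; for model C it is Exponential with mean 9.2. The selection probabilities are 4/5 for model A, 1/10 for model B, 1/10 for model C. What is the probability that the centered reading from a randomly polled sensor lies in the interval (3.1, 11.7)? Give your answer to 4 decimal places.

0.6620

Conditional on each model, P(3.1 < X < 11.7): A: 0.730231; B: 0.344924; C: 0.433596.
By total probability, P(3.1 < X < 11.7) = 0.8·0.730231 + 0.1·0.344924 + 0.1·0.433596 = 0.662036.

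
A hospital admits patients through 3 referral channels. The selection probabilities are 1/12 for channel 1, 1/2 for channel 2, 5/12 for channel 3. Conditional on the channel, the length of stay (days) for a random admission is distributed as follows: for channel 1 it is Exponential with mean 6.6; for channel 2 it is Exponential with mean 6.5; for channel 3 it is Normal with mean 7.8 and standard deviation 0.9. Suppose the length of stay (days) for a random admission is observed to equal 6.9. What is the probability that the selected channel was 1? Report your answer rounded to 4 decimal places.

Likelihoods f(6.9 | ·): 1: 0.0532624; 2: 0.053219; 3: 0.268856.
Posterior ∝ prior × likelihood. Numerator for 1: 0.0833333·0.0532624 = 0.00443854.
Normalizing constant: 0.0833333·0.0532624 + 0.5·0.053219 + 0.416667·0.268856 = 0.143071.
P(1 | observation) = 0.00443854 / 0.143071 = 0.0310232.

0.0310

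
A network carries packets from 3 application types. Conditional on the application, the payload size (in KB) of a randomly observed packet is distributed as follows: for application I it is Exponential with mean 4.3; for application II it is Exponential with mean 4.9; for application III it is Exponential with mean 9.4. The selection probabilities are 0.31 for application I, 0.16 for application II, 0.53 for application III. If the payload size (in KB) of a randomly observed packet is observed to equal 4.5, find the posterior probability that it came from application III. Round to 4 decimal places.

Likelihoods f(4.5 | ·): I: 0.0816653; II: 0.0814633; III: 0.0659121.
Posterior ∝ prior × likelihood. Numerator for III: 0.53·0.0659121 = 0.0349334.
Normalizing constant: 0.31·0.0816653 + 0.16·0.0814633 + 0.53·0.0659121 = 0.0732838.
P(III | observation) = 0.0349334 / 0.0732838 = 0.476687.

0.4767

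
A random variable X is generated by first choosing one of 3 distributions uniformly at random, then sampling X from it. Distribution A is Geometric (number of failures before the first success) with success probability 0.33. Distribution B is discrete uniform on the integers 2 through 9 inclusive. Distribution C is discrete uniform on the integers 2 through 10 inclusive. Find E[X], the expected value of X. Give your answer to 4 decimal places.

Component means — A: 2.0303; B: 5.5; C: 6.
E[X] = 0.333333·2.0303 + 0.333333·5.5 + 0.333333·6 = 4.5101.

4.5101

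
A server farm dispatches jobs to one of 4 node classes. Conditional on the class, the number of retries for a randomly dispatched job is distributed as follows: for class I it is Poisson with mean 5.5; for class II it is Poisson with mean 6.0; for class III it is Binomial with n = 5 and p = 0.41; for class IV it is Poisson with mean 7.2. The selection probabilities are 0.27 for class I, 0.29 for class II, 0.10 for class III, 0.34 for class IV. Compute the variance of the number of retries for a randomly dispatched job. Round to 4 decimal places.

Per component, I: μ=5.5, E[X²]=35.75; II: μ=6, E[X²]=42; III: μ=2.05, E[X²]=5.412; IV: μ=7.2, E[X²]=59.04.
E[X] = 0.27·5.5 + 0.29·6 + 0.1·2.05 + 0.34·7.2 = 5.878.
E[X²] = 0.27·35.75 + 0.29·42 + 0.1·5.412 + 0.34·59.04 = 42.4473.
Var(X) = E[X²] − (E[X])² = 42.4473 − 34.5509 = 7.89642.

7.8964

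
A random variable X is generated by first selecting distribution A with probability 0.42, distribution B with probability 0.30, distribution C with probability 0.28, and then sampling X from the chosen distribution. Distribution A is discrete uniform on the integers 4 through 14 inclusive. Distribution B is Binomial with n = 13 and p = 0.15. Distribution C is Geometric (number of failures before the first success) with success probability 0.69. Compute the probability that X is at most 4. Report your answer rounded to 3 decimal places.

Conditional on each component, P(X ≤ 4): A: 0.0909091; B: 0.965835; C: 0.997137.
By total probability, P(X ≤ 4) = 0.42·0.0909091 + 0.3·0.965835 + 0.28·0.997137 = 0.607131.

0.607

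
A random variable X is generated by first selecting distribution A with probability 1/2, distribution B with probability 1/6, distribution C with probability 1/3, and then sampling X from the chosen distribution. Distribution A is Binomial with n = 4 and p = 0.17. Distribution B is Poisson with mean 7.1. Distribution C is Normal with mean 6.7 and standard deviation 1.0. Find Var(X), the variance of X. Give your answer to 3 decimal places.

Per component, A: μ=0.68, E[X²]=1.0268; B: μ=7.1, E[X²]=57.51; C: μ=6.7, E[X²]=45.89.
E[X] = 0.5·0.68 + 0.166667·7.1 + 0.333333·6.7 = 3.75667.
E[X²] = 0.5·1.0268 + 0.166667·57.51 + 0.333333·45.89 = 25.3951.
Var(X) = E[X²] − (E[X])² = 25.3951 − 14.1125 = 11.2825.

11.283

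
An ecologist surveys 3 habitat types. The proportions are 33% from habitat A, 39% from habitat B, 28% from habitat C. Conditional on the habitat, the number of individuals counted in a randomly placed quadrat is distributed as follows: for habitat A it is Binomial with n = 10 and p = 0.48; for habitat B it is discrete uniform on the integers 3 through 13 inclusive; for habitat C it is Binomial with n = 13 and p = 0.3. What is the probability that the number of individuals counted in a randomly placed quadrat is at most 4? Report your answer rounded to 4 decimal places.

Conditional on each habitat, P(X ≤ 4): A: 0.427048; B: 0.181818; C: 0.654314.
By total probability, P(X ≤ 4) = 0.33·0.427048 + 0.39·0.181818 + 0.28·0.654314 = 0.395043.

0.3950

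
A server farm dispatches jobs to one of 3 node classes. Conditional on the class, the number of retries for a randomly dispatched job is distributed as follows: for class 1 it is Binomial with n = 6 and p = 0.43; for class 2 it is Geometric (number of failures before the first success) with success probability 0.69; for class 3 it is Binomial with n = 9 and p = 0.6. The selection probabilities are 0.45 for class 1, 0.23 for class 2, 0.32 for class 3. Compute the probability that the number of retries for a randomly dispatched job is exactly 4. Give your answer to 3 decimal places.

Conditional on each class, P(X = 4): 1: 0.166615; 2: 0.00637229; 3: 0.167215.
By total probability, P(X = 4) = 0.45·0.166615 + 0.23·0.00637229 + 0.32·0.167215 = 0.129951.

0.130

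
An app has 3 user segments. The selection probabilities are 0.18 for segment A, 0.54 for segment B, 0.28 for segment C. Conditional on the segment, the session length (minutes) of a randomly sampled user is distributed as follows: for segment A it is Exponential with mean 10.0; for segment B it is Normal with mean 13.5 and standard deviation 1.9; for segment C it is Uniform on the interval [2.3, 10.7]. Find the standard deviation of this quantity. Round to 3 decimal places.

Per component, A: μ=10, E[X²]=200; B: μ=13.5, E[X²]=185.86; C: μ=6.5, E[X²]=48.13.
E[X] = 0.18·10 + 0.54·13.5 + 0.28·6.5 = 10.91.
E[X²] = 0.18·200 + 0.54·185.86 + 0.28·48.13 = 149.841.
Var(X) = E[X²] − (E[X])² = 149.841 − 119.028 = 30.8127.
SD(X) = √30.8127 = 5.55092.

5.551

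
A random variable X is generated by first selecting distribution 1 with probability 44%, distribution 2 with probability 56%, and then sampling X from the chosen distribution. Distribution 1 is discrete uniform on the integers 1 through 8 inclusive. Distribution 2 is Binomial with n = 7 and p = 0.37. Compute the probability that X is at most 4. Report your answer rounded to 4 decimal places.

Conditional on each component, P(X ≤ 4): 1: 0.5; 2: 0.929938.
By total probability, P(X ≤ 4) = 0.44·0.5 + 0.56·0.929938 = 0.740765.

0.7408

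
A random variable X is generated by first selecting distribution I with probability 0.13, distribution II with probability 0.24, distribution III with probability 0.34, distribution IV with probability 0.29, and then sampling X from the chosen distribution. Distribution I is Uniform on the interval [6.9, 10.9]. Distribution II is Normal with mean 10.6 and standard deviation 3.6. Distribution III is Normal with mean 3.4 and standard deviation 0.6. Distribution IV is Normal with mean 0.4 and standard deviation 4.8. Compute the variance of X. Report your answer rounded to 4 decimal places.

Per component, I: μ=8.9, E[X²]=80.5433; II: μ=10.6, E[X²]=125.32; III: μ=3.4, E[X²]=11.92; IV: μ=0.4, E[X²]=23.2.
E[X] = 0.13·8.9 + 0.24·10.6 + 0.34·3.4 + 0.29·0.4 = 4.973.
E[X²] = 0.13·80.5433 + 0.24·125.32 + 0.34·11.92 + 0.29·23.2 = 51.3282.
Var(X) = E[X²] − (E[X])² = 51.3282 − 24.7307 = 26.5975.

26.5975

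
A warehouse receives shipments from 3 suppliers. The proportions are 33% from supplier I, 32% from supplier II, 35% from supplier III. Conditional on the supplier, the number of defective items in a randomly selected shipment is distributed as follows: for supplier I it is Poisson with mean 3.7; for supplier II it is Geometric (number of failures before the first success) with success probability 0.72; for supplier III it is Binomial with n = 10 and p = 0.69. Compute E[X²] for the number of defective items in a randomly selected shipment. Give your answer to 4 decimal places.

For each component E[X²] = Var + (mean)², giving I: 17.39; II: 0.691358; III: 49.749.
Overall E[X²] = 0.33·17.39 + 0.32·0.691358 + 0.35·49.749 = 23.3721.

23.3721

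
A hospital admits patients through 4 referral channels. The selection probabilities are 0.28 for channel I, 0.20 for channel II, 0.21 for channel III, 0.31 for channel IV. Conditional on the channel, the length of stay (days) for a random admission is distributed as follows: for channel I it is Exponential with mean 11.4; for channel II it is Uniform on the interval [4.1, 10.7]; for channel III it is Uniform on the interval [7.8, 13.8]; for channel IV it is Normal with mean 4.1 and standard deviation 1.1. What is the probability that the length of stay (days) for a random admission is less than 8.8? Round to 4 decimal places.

0.6380

Conditional on each channel, P(X < 8.8): I: 0.53788; II: 0.712121; III: 0.166667; IV: 0.99999.
By total probability, P(X < 8.8) = 0.28·0.53788 + 0.2·0.712121 + 0.21·0.166667 + 0.31·0.99999 = 0.638028.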